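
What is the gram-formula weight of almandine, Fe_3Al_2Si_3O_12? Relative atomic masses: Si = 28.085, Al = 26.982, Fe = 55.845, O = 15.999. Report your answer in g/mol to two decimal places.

Fe: 3 × 55.845 = 167.5350
Al: 2 × 26.982 = 53.9640
Si: 3 × 28.085 = 84.2550
O: 12 × 15.999 = 191.9880
Summing the contributions gives the formula mass.

497.74 g/mol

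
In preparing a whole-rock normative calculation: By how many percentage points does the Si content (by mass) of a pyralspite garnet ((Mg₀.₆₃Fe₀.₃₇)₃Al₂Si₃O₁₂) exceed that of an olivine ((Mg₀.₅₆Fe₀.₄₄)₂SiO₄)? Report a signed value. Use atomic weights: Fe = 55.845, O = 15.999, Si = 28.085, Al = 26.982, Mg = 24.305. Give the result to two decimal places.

2.56 percentage points

First mineral: 84.255 g Si in 438.131 g formula = 19.23 wt% Si.
Second mineral: 28.085 g Si in 168.446 g formula = 16.67 wt% Si.
19.23% − 16.67% gives a difference of 2.56 percentage points.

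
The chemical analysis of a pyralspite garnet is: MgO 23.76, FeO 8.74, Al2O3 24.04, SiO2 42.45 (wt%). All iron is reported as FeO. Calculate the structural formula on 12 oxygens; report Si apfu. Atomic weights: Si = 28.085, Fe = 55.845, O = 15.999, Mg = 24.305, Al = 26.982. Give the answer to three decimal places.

MgO: 23.76/40.304 = 0.58952 mol → 0.58952 mol Mg, 0.58952 mol O.
FeO: 8.74/71.844 = 0.12165 mol → 0.12165 mol Fe, 0.12165 mol O.
Al2O3: 24.04/101.961 = 0.23578 mol → 0.47156 mol Al, 0.70734 mol O.
SiO2: 42.45/60.083 = 0.70652 mol → 0.70652 mol Si, 1.41304 mol O.
Total oxygen = 2.83155 mol. Normalization factor = 12/2.83155 = 4.23796.
Si per 12 O = 0.70652 × 4.23796 = 2.994.

2.994 Si apfu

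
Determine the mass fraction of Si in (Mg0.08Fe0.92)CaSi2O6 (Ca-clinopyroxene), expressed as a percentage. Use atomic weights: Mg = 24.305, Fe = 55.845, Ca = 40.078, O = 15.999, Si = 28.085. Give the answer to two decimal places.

Molar mass of (Mg0.08Fe0.92)CaSi2O6: 0.08·24.305 + 0.92·55.845 + 1·40.078 + 2·28.085 + 6·15.999 = 245.564 g/mol.
Mass of Si per formula unit: 2 × 28.085 = 56.170 g.
Weight fraction Si = 56.170 / 245.564 = 0.2287.

22.87 mass %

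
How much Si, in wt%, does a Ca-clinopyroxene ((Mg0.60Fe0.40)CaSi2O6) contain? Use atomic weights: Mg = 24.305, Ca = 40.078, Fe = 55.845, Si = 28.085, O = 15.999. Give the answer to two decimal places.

24.51 wt%

Molar mass of (Mg0.60Fe0.40)CaSi2O6: 0.60*24.305 + 0.40*55.845 + 1*40.078 + 2*28.085 + 6*15.999 = 229.163 g/mol.
Mass of Si per formula unit: 2 × 28.085 = 56.170 g.
Weight fraction Si = 56.170 / 229.163 = 0.2451.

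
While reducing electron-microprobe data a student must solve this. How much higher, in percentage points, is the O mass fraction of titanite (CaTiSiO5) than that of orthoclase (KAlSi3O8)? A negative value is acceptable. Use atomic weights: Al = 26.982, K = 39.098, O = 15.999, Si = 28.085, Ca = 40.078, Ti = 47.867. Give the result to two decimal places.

O in CaTiSiO5: molar mass 196.025 g/mol; 5×15.999 = 79.995 g → 40.81 wt%.
O in KAlSi3O8: molar mass 278.327 g/mol; 8×15.999 = 127.992 g → 45.99 wt%.
Difference = 40.81 − 45.99 = -5.18 percentage points.

-5.18 percentage points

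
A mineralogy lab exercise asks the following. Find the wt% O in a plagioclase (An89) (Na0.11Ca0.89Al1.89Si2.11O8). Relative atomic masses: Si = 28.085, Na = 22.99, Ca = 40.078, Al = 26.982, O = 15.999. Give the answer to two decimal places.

46.30 wt%

Molar mass of Na0.11Ca0.89Al1.89Si2.11O8: 0.11*22.99 + 0.89*40.078 + 1.89*26.982 + 2.11*28.085 + 8*15.999 = 276.446 g/mol.
Mass of O per formula unit: 8 × 15.999 = 127.992 g.
Weight fraction O = 127.992 / 276.446 = 0.4630.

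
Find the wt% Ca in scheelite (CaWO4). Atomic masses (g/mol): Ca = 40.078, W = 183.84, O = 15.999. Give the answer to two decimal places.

13.92 weight percent

Formula mass = 1·40.078 + 1·183.84 + 4·15.999 = 287.914 g/mol, of which 40.078 g is Ca.
So Ca makes up 40.078/287.914 = 0.1392 of the mass, i.e. 13.92%.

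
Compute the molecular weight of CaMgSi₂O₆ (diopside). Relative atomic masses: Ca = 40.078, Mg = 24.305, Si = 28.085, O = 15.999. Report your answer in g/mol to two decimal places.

216.55 g/mol

The formula mass is the sum 1·40.078 + 1·24.305 + 2·28.085 + 6·15.999.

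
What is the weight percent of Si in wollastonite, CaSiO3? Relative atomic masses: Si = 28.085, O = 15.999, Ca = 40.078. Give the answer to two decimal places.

24.18 weight percent

Formula mass = 1*40.078 + 1*28.085 + 3*15.999 = 116.160 g/mol, of which 28.085 g is Si.
So Si makes up 28.085/116.160 = 0.2418 of the mass, i.e. 24.18%.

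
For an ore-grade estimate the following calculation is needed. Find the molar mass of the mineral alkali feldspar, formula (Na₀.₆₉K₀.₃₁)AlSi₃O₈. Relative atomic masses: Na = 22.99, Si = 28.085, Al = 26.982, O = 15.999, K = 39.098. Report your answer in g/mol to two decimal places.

267.21 g/mol

Na: 0.69 × 22.99 = 15.8631
K: 0.31 × 39.098 = 12.1204
Al: 1 × 26.982 = 26.9820
Si: 3 × 28.085 = 84.2550
O: 8 × 15.999 = 127.9920
Summing the contributions gives the formula mass.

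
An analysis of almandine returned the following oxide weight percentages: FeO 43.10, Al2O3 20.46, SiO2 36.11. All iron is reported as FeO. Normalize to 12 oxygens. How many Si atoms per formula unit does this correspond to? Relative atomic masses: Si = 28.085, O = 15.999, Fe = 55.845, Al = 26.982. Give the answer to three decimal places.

FeO: 43.10/71.844 = 0.59991 mol → 0.59991 mol Fe, 0.59991 mol O.
Al2O3: 20.46/101.961 = 0.20066 mol → 0.40132 mol Al, 0.60198 mol O.
SiO2: 36.11/60.083 = 0.60100 mol → 0.60100 mol Si, 1.20200 mol O.
Total oxygen = 2.40389 mol. Normalization factor = 12/2.40389 = 4.99191.
Si per 12 O = 0.60100 × 4.99191 = 3.000.

3.000 Si apfu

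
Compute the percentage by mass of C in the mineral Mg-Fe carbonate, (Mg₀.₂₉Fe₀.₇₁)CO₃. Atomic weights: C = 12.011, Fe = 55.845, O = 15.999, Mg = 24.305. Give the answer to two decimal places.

Molar mass of (Mg₀.₂₉Fe₀.₇₁)CO₃: 0.29×24.305 + 0.71×55.845 + 1×12.011 + 3×15.999 = 106.706 g/mol.
Mass of C per formula unit: 1 × 12.011 = 12.011 g.
Weight fraction C = 12.011 / 106.706 = 0.1126.

11.26 weight percent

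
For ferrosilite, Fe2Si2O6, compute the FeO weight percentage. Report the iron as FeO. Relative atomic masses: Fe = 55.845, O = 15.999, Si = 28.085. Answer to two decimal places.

54.46 wt%

M(Fe2Si2O6) = 263.854 g/mol; M(FeO) = 71.844 g/mol.
Moles FeO per formula unit = 2 Fe ÷ 1 = 2.0000.
FeO fraction = (2.0000 × 71.844) / 263.854 = 143.688/263.854 = 0.5446.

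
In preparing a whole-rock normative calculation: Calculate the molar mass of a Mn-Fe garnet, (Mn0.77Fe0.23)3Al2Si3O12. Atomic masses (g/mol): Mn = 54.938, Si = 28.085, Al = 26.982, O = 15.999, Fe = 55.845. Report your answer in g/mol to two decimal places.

M = 2.31(54.938) + 0.69(55.845) + 2(26.982) + 3(28.085) + 12(15.999)

495.65 g/mol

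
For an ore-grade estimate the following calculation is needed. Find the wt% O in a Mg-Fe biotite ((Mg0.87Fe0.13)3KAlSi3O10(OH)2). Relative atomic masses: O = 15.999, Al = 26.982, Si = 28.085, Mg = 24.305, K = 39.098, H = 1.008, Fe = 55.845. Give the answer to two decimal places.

44.69 wt%

M((Mg0.87Fe0.13)3KAlSi3O10(OH)2) = 429.555 g/mol.
O contributes 12 × 15.999 = 191.988 g per mole.
191.988/429.555 = 0.4469 → 44.69%.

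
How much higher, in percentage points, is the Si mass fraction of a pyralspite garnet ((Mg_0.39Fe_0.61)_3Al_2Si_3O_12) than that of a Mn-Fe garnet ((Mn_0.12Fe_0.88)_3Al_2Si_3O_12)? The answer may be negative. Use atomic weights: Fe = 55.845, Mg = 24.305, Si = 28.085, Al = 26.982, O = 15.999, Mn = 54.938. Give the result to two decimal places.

Si in (Mg_0.39Fe_0.61)_3Al_2Si_3O_12: molar mass 460.840 g/mol; 3×28.085 = 84.255 g → 18.28 wt%.
Si in (Mn_0.12Fe_0.88)_3Al_2Si_3O_12: molar mass 497.415 g/mol; 3×28.085 = 84.255 g → 16.94 wt%.
Difference = 18.28 − 16.94 = 1.34 percentage points.

1.34 percentage points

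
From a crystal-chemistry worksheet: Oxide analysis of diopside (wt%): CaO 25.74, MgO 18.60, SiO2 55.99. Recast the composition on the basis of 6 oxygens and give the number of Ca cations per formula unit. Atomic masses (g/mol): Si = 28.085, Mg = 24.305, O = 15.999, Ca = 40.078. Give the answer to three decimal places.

25.74 wt% CaO ÷ 56.077 g/mol = 0.45901 mol, giving 0.45901 Ca and 0.45901 O.
18.60 wt% MgO ÷ 40.304 g/mol = 0.46149 mol, giving 0.46149 Mg and 0.46149 O.
55.99 wt% SiO2 ÷ 60.083 g/mol = 0.93188 mol, giving 0.93188 Si and 1.86376 O.
Oxygen sums to 2.78426; scaling by 6/2.78426 = 2.15497 puts the formula on 6 O.
Ca: 0.45901 × 2.15497 = 0.989 atoms per formula unit.

0.989 Ca apfu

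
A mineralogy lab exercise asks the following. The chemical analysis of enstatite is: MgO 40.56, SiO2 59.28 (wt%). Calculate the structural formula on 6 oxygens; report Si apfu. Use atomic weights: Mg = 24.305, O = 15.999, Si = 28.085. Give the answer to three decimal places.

40.56 wt% MgO ÷ 40.304 g/mol = 1.00635 mol, giving 1.00635 Mg and 1.00635 O.
59.28 wt% SiO2 ÷ 60.083 g/mol = 0.98664 mol, giving 0.98664 Si and 1.97328 O.
Oxygen sums to 2.97963; scaling by 6/2.97963 = 2.01367 puts the formula on 6 O.
Si: 0.98664 × 2.01367 = 1.987 atoms per formula unit.

1.987 Si apfu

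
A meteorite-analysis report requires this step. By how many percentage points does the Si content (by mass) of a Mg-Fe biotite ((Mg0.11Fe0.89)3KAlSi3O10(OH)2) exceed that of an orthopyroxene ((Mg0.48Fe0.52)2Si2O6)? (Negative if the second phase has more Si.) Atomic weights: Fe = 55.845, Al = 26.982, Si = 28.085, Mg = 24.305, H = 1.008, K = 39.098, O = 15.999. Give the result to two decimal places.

-7.25 percentage points

Si in (Mg0.11Fe0.89)3KAlSi3O10(OH)2: molar mass 501.466 g/mol; 3×28.085 = 84.255 g → 16.80 wt%.
Si in (Mg0.48Fe0.52)2Si2O6: molar mass 233.576 g/mol; 2×28.085 = 56.170 g → 24.05 wt%.
Difference = 16.80 − 24.05 = -7.25 percentage points.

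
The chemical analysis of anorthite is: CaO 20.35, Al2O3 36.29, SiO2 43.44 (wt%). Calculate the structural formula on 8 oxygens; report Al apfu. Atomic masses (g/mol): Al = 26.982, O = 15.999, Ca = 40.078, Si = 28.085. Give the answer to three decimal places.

CaO (M=56.077): mol = 0.36289; Ca = 0.36289, O = 0.36289.
Al2O3 (M=101.961): mol = 0.35592; Al = 0.71184, O = 1.06776.
SiO2 (M=60.083): mol = 0.72300; Si = 0.72300, O = 1.44600.
ΣO = 2.87665; factor = 8/ΣO = 2.78101.
Al apfu = 0.71184 × 2.78101 = 1.980.

1.980 Al apfu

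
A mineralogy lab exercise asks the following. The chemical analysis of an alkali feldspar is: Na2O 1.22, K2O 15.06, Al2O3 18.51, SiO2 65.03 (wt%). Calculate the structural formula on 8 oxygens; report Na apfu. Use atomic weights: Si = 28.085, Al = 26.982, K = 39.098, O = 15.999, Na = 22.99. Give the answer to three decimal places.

1.22 wt% Na2O ÷ 61.979 g/mol = 0.01968 mol, giving 0.03936 Na and 0.01968 O.
15.06 wt% K2O ÷ 94.195 g/mol = 0.15988 mol, giving 0.31976 K and 0.15988 O.
18.51 wt% Al2O3 ÷ 101.961 g/mol = 0.18154 mol, giving 0.36308 Al and 0.54462 O.
65.03 wt% SiO2 ÷ 60.083 g/mol = 1.08234 mol, giving 1.08234 Si and 2.16468 O.
Oxygen sums to 2.88886; scaling by 8/2.88886 = 2.76926 puts the formula on 8 O.
Na: 0.03936 × 2.76926 = 0.109 atoms per formula unit.

0.109 Na apfu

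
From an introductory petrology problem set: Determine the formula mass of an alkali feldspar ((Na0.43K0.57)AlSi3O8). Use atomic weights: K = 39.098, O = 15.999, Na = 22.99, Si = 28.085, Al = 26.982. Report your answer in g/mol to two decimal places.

The formula mass is the sum 0.43·22.99 + 0.57·39.098 + 1·26.982 + 3·28.085 + 8·15.999.

271.40 g/mol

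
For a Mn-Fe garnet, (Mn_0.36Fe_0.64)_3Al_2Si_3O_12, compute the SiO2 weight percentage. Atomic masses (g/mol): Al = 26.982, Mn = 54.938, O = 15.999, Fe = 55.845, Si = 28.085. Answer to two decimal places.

M((Mn_0.36Fe_0.64)_3Al_2Si_3O_12) = 496.762 g/mol; M(SiO2) = 60.083 g/mol.
Moles SiO2 per formula unit = 3 Si ÷ 1 = 3.0000.
SiO2 fraction = (3.0000 × 60.083) / 496.762 = 180.249/496.762 = 0.3628.

36.28 wt%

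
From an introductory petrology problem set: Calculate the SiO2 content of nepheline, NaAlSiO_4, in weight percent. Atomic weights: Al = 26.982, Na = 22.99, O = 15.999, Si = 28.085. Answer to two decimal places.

Molar mass of NaAlSiO_4 = 1*22.99 + 1*26.982 + 1*28.085 + 4*15.999 = 142.053 g/mol.
Each formula unit contains 1 Si, equivalent to 1/1 = 1.0000 mol SiO2.
M(SiO2) = 1×28.085 + 2×15.999 = 60.083 g/mol.
Mass of SiO2 per formula unit = 1.0000 × 60.083 = 60.083 g.
SiO2 wt% = 60.083 / 142.053 × 100 = 42.30%.

42.30 wt%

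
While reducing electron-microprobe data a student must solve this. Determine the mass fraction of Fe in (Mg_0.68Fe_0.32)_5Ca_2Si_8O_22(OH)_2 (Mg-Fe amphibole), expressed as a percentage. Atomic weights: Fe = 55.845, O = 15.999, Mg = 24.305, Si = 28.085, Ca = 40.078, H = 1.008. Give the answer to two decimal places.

10.36 mass %

Molar mass of (Mg_0.68Fe_0.32)_5Ca_2Si_8O_22(OH)_2: 3.40·24.305 + 1.60·55.845 + 2·40.078 + 8·28.085 + 24·15.999 + 2·1.008 = 862.817 g/mol.
Mass of Fe per formula unit: 1.60 × 55.845 = 89.352 g.
Weight fraction Fe = 89.352 / 862.817 = 0.1036.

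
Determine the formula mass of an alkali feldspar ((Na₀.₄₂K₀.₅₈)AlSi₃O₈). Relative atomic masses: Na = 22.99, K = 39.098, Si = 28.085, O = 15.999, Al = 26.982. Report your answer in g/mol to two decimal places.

Na: 0.42 × 22.99 = 9.6558
K: 0.58 × 39.098 = 22.6768
Al: 1 × 26.982 = 26.9820
Si: 3 × 28.085 = 84.2550
O: 8 × 15.999 = 127.9920
Summing the contributions gives the formula mass.

271.56 g/mol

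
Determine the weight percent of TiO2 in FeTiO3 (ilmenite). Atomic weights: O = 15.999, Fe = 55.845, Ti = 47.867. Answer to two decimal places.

M(FeTiO3) = 151.709 g/mol; M(TiO2) = 79.865 g/mol.
Moles TiO2 per formula unit = 1 Ti ÷ 1 = 1.0000.
TiO2 fraction = (1.0000 × 79.865) / 151.709 = 79.865/151.709 = 0.5264.

52.64 wt%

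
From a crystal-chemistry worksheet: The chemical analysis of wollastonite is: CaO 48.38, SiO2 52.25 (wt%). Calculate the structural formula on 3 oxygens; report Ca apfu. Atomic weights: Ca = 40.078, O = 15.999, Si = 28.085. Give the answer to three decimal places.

48.38 wt% CaO ÷ 56.077 g/mol = 0.86274 mol, giving 0.86274 Ca and 0.86274 O.
52.25 wt% SiO2 ÷ 60.083 g/mol = 0.86963 mol, giving 0.86963 Si and 1.73926 O.
Oxygen sums to 2.60200; scaling by 3/2.60200 = 1.15296 puts the formula on 3 O.
Ca: 0.86274 × 1.15296 = 0.995 atoms per formula unit.

0.995 Ca apfu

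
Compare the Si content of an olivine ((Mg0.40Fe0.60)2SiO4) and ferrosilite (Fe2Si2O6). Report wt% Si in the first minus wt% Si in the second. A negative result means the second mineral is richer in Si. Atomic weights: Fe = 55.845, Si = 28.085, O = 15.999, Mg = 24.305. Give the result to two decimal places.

Si in (Mg0.40Fe0.60)2SiO4: molar mass 178.539 g/mol; 1×28.085 = 28.085 g → 15.73 wt%.
Si in Fe2Si2O6: molar mass 263.854 g/mol; 2×28.085 = 56.170 g → 21.29 wt%.
Difference = 15.73 − 21.29 = -5.56 percentage points.

-5.56 percentage points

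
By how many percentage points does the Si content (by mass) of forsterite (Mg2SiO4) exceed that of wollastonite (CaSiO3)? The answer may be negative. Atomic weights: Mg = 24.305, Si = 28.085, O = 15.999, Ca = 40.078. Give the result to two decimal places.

-4.22 percentage points

Si in Mg2SiO4: molar mass 140.691 g/mol; 1×28.085 = 28.085 g → 19.96 wt%.
Si in CaSiO3: molar mass 116.160 g/mol; 1×28.085 = 28.085 g → 24.18 wt%.
Difference = 19.96 − 24.18 = -4.22 percentage points.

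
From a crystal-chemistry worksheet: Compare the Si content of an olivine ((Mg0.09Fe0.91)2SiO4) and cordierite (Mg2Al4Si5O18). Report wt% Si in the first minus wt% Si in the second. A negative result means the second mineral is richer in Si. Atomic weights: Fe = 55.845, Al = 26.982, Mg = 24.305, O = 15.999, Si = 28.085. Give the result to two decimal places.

-9.83 percentage points

First mineral: 28.085 g Si in 198.094 g formula = 14.18 wt% Si.
Second mineral: 140.425 g Si in 584.945 g formula = 24.01 wt% Si.
14.18% − 24.01% gives a difference of -9.83 percentage points.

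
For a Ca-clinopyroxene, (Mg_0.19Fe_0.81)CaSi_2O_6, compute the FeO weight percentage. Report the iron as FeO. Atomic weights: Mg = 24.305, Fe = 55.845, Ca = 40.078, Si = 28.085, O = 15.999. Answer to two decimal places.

M((Mg_0.19Fe_0.81)CaSi_2O_6) = 242.094 g/mol; M(FeO) = 71.844 g/mol.
Moles FeO per formula unit = 0.81 Fe ÷ 1 = 0.8100.
FeO fraction = (0.8100 × 71.844) / 242.094 = 58.194/242.094 = 0.2404.

24.04 wt%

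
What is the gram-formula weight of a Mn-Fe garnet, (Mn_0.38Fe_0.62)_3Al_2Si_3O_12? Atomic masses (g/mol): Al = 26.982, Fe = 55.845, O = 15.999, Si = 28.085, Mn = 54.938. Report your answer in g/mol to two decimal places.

M = 1.14×54.938 + 1.86×55.845 + 2×26.982 + 3×28.085 + 12×15.999

496.71 g/mol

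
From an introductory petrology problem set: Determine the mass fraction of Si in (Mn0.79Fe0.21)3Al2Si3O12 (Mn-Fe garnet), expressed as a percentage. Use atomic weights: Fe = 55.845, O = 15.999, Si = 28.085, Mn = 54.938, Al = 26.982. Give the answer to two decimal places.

Molar mass of (Mn0.79Fe0.21)3Al2Si3O12: 2.37*54.938 + 0.63*55.845 + 2*26.982 + 3*28.085 + 12*15.999 = 495.592 g/mol.
Mass of Si per formula unit: 3 × 28.085 = 84.255 g.
Weight fraction Si = 84.255 / 495.592 = 0.1700.

17.00 weight percent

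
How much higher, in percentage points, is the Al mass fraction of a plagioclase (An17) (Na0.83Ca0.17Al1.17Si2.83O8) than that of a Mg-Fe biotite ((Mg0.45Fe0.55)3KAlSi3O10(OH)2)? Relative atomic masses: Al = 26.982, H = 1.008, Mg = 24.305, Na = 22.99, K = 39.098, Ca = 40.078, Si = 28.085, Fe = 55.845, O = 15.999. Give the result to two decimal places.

M(Na0.83Ca0.17Al1.17Si2.83O8) = 264.936 g/mol, so wt% Al = 31.569/264.936 × 100 = 11.92%.
M((Mg0.45Fe0.55)3KAlSi3O10(OH)2) = 469.295 g/mol, so wt% Al = 26.982/469.295 × 100 = 5.75%.
11.92 − 5.75 = 6.17 pp.

6.17 percentage points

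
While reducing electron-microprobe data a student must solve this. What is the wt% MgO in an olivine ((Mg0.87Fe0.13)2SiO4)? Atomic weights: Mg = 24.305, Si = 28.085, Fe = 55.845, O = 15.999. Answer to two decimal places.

Molar mass of (Mg0.87Fe0.13)2SiO4 = 1.74×24.305 + 0.26×55.845 + 1×28.085 + 4×15.999 = 148.891 g/mol.
Each formula unit contains 1.74 Mg, equivalent to 1.74/1 = 1.7400 mol MgO.
M(MgO) = 1×24.305 + 1×15.999 = 40.304 g/mol.
Mass of MgO per formula unit = 1.7400 × 40.304 = 70.129 g.
MgO wt% = 70.129 / 148.891 × 100 = 47.10%.

47.10 wt%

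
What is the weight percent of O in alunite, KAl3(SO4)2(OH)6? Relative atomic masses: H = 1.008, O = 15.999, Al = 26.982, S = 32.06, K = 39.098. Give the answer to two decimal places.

Molar mass of KAl3(SO4)2(OH)6: 1*39.098 + 3*26.982 + 2*32.06 + 14*15.999 + 6*1.008 = 414.198 g/mol.
Mass of O per formula unit: 14 × 15.999 = 223.986 g.
Weight fraction O = 223.986 / 414.198 = 0.5408.

54.08 wt%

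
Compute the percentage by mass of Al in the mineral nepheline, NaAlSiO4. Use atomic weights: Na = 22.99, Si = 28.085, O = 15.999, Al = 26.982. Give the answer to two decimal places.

M(NaAlSiO4) = 142.053 g/mol.
Al contributes 1 × 26.982 = 26.982 g per mole.
26.982/142.053 = 0.1899 → 18.99%.

18.99 mass %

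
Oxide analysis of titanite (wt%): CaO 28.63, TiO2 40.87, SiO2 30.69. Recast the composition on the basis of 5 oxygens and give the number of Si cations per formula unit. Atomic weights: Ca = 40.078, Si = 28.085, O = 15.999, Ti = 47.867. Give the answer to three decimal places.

0.999 Si apfu

CaO: 28.63/56.077 = 0.51055 mol → 0.51055 mol Ca, 0.51055 mol O.
TiO2: 40.87/79.865 = 0.51174 mol → 0.51174 mol Ti, 1.02348 mol O.
SiO2: 30.69/60.083 = 0.51079 mol → 0.51079 mol Si, 1.02158 mol O.
Total oxygen = 2.55561 mol. Normalization factor = 5/2.55561 = 1.95648.
Si per 5 O = 0.51079 × 1.95648 = 0.999.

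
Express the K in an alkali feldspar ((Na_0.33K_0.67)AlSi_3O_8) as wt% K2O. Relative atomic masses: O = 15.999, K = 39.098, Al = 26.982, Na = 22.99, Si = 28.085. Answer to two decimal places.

11.56 wt%

Molar mass of (Na_0.33K_0.67)AlSi_3O_8 = 0.33*22.99 + 0.67*39.098 + 1*26.982 + 3*28.085 + 8*15.999 = 273.011 g/mol.
Each formula unit contains 0.67 K, equivalent to 0.67/2 = 0.3350 mol K2O.
M(K2O) = 2×39.098 + 1×15.999 = 94.195 g/mol.
Mass of K2O per formula unit = 0.3350 × 94.195 = 31.555 g.
K2O wt% = 31.555 / 273.011 × 100 = 11.56%.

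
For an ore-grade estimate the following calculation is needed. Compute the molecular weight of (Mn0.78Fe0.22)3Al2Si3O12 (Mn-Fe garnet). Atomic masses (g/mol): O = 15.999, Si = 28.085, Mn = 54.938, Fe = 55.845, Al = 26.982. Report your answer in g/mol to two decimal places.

M = 2.34(54.938) + 0.66(55.845) + 2(26.982) + 3(28.085) + 12(15.999)

495.62 g/mol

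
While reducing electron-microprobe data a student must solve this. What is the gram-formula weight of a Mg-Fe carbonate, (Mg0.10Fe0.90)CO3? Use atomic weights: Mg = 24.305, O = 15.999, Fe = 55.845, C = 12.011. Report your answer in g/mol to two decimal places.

112.70 g/mol

M = 0.10·24.305 + 0.90·55.845 + 1·12.011 + 3·15.999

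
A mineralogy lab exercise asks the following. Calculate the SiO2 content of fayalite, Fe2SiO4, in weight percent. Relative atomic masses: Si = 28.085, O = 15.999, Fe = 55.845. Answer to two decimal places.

29.49 wt%

Molar mass of Fe2SiO4 = 2*55.845 + 1*28.085 + 4*15.999 = 203.771 g/mol.
Each formula unit contains 1 Si, equivalent to 1/1 = 1.0000 mol SiO2.
M(SiO2) = 1×28.085 + 2×15.999 = 60.083 g/mol.
Mass of SiO2 per formula unit = 1.0000 × 60.083 = 60.083 g.
SiO2 wt% = 60.083 / 203.771 × 100 = 29.49%.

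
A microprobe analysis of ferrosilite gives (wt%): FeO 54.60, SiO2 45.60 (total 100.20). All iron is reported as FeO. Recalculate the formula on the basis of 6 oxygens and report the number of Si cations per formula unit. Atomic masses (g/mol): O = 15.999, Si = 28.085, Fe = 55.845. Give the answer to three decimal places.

1.999 Si apfu

54.60 wt% FeO ÷ 71.844 g/mol = 0.75998 mol, giving 0.75998 Fe and 0.75998 O.
45.60 wt% SiO2 ÷ 60.083 g/mol = 0.75895 mol, giving 0.75895 Si and 1.51790 O.
Oxygen sums to 2.27788; scaling by 6/2.27788 = 2.63403 puts the formula on 6 O.
Si: 0.75895 × 2.63403 = 1.999 atoms per formula unit.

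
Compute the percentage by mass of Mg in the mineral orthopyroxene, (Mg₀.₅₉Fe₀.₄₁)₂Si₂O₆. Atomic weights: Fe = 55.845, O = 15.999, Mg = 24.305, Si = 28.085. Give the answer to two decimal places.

12.65 weight percent

Formula mass = 1.18·24.305 + 0.82·55.845 + 2·28.085 + 6·15.999 = 226.637 g/mol, of which 28.680 g is Mg.
So Mg makes up 28.680/226.637 = 0.1265 of the mass, i.e. 12.65%.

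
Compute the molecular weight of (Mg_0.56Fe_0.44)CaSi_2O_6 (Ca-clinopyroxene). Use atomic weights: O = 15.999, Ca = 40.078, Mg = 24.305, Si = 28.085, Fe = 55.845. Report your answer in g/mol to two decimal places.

230.42 g/mol

Mg: 0.56 × 24.305 = 13.6108
Fe: 0.44 × 55.845 = 24.5718
Ca: 1 × 40.078 = 40.0780
Si: 2 × 28.085 = 56.1700
O: 6 × 15.999 = 95.9940
Summing the contributions gives the formula mass.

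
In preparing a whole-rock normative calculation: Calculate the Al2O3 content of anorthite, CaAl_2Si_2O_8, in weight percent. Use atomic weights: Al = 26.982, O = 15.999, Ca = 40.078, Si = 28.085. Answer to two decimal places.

36.65 wt%

Formula mass = 278.204 g/mol.
2 Al → 1.0000 mol Al2O3 per formula unit; M(Al2O3) = 101.961, so Al2O3 mass = 101.961 g.
101.961/278.204 × 100 = 36.65 wt%.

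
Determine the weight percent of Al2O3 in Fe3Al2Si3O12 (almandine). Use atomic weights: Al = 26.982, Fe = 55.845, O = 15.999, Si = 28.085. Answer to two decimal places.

20.48 wt%

M(Fe3Al2Si3O12) = 497.742 g/mol; M(Al2O3) = 101.961 g/mol.
Moles Al2O3 per formula unit = 2 Al ÷ 2 = 1.0000.
Al2O3 fraction = (1.0000 × 101.961) / 497.742 = 101.961/497.742 = 0.2048.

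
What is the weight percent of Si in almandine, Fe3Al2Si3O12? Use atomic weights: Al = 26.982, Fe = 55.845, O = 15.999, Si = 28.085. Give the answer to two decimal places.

16.93 weight percent

Molar mass of Fe3Al2Si3O12: 3×55.845 + 2×26.982 + 3×28.085 + 12×15.999 = 497.742 g/mol.
Mass of Si per formula unit: 3 × 28.085 = 84.255 g.
Weight fraction Si = 84.255 / 497.742 = 0.1693.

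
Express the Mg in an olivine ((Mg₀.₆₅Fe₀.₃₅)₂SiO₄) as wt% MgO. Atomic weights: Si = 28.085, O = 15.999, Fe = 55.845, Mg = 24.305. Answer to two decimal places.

32.19 wt%

Formula mass = 162.769 g/mol.
1.30 Mg → 1.3000 mol MgO per formula unit; M(MgO) = 40.304, so MgO mass = 52.395 g.
52.395/162.769 × 100 = 32.19 wt%.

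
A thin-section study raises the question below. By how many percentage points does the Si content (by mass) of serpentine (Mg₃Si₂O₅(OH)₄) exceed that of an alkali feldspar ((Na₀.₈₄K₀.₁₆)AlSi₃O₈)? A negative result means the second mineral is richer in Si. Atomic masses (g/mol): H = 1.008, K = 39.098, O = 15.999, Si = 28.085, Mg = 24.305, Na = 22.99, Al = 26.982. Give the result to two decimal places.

-11.55 percentage points

First mineral: 56.170 g Si in 277.108 g formula = 20.27 wt% Si.
Second mineral: 84.255 g Si in 264.796 g formula = 31.82 wt% Si.
20.27% − 31.82% gives a difference of -11.55 percentage points.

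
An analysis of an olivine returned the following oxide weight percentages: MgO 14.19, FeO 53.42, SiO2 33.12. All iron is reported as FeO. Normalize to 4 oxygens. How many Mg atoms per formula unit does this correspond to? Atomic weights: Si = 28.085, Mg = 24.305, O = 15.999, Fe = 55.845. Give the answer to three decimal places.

0.641 Mg apfu

14.19 wt% MgO ÷ 40.304 g/mol = 0.35207 mol, giving 0.35207 Mg and 0.35207 O.
53.42 wt% FeO ÷ 71.844 g/mol = 0.74356 mol, giving 0.74356 Fe and 0.74356 O.
33.12 wt% SiO2 ÷ 60.083 g/mol = 0.55124 mol, giving 0.55124 Si and 1.10248 O.
Oxygen sums to 2.19811; scaling by 4/2.19811 = 1.81975 puts the formula on 4 O.
Mg: 0.35207 × 1.81975 = 0.641 atoms per formula unit.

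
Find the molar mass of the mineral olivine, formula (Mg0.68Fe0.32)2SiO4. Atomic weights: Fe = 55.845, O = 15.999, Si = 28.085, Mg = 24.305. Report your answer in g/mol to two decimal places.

The formula mass is the sum 1.36×24.305 + 0.64×55.845 + 1×28.085 + 4×15.999.

160.88 g/mol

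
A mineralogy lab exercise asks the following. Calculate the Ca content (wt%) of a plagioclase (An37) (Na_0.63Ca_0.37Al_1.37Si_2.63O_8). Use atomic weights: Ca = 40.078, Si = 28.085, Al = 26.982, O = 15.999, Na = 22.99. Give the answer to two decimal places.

Molar mass of Na_0.63Ca_0.37Al_1.37Si_2.63O_8: 0.63×22.99 + 0.37×40.078 + 1.37×26.982 + 2.63×28.085 + 8×15.999 = 268.133 g/mol.
Mass of Ca per formula unit: 0.37 × 40.078 = 14.829 g.
Weight fraction Ca = 14.829 / 268.133 = 0.0553.

5.53 wt%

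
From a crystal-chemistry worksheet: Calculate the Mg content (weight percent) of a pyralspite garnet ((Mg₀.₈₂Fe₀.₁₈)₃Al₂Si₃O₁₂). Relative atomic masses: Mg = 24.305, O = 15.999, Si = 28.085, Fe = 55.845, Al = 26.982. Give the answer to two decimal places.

14.23 weight percent

M((Mg₀.₈₂Fe₀.₁₈)₃Al₂Si₃O₁₂) = 420.154 g/mol.
Mg contributes 2.46 × 24.305 = 59.790 g per mole.
59.790/420.154 = 0.1423 → 14.23%.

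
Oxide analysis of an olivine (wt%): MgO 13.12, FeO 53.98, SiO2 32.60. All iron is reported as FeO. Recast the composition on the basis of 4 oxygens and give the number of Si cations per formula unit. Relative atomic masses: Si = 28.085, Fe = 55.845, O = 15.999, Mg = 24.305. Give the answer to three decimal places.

1.004 Si apfu

13.12 wt% MgO ÷ 40.304 g/mol = 0.32553 mol, giving 0.32553 Mg and 0.32553 O.
53.98 wt% FeO ÷ 71.844 g/mol = 0.75135 mol, giving 0.75135 Fe and 0.75135 O.
32.60 wt% SiO2 ÷ 60.083 g/mol = 0.54258 mol, giving 0.54258 Si and 1.08516 O.
Oxygen sums to 2.16204; scaling by 4/2.16204 = 1.85010 puts the formula on 4 O.
Si: 0.54258 × 1.85010 = 1.004 atoms per formula unit.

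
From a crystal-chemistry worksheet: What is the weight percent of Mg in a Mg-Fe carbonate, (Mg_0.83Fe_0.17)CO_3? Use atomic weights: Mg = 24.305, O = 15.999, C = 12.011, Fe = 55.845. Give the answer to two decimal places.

Molar mass of (Mg_0.83Fe_0.17)CO_3: 0.83·24.305 + 0.17·55.845 + 1·12.011 + 3·15.999 = 89.675 g/mol.
Mass of Mg per formula unit: 0.83 × 24.305 = 20.173 g.
Weight fraction Mg = 20.173 / 89.675 = 0.2250.

22.50 wt%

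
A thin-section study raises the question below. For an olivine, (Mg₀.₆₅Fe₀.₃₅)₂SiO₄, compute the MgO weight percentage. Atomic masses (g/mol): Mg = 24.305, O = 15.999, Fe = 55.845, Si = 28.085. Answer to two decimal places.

32.19 wt%

Molar mass of (Mg₀.₆₅Fe₀.₃₅)₂SiO₄ = 1.30*24.305 + 0.70*55.845 + 1*28.085 + 4*15.999 = 162.769 g/mol.
Each formula unit contains 1.30 Mg, equivalent to 1.30/1 = 1.3000 mol MgO.
M(MgO) = 1×24.305 + 1×15.999 = 40.304 g/mol.
Mass of MgO per formula unit = 1.3000 × 40.304 = 52.395 g.
MgO wt% = 52.395 / 162.769 × 100 = 32.19%.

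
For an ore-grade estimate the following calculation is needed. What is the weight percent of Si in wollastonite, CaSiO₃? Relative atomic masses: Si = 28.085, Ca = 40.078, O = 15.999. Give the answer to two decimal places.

24.18 wt%

Formula mass = 1·40.078 + 1·28.085 + 3·15.999 = 116.160 g/mol, of which 28.085 g is Si.
So Si makes up 28.085/116.160 = 0.2418 of the mass, i.e. 24.18%.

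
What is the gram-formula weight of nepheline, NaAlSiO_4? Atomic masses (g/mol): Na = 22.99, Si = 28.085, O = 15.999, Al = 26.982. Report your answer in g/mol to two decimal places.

142.05 g/mol

Na: 1 × 22.99 = 22.9900
Al: 1 × 26.982 = 26.9820
Si: 1 × 28.085 = 28.0850
O: 4 × 15.999 = 63.9960
Summing the contributions gives the formula mass.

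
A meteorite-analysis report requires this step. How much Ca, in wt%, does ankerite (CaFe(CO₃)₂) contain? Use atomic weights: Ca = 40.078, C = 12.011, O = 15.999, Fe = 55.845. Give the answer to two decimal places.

M(CaFe(CO₃)₂) = 215.939 g/mol.
Ca contributes 1 × 40.078 = 40.078 g per mole.
40.078/215.939 = 0.1856 → 18.56%.

18.56 wt%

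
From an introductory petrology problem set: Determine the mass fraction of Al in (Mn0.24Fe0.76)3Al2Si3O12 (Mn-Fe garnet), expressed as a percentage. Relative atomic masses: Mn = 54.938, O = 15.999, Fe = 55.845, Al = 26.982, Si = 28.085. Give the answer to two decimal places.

10.86 weight percent

M((Mn0.24Fe0.76)3Al2Si3O12) = 497.089 g/mol.
Al contributes 2 × 26.982 = 53.964 g per mole.
53.964/497.089 = 0.1086 → 10.86%.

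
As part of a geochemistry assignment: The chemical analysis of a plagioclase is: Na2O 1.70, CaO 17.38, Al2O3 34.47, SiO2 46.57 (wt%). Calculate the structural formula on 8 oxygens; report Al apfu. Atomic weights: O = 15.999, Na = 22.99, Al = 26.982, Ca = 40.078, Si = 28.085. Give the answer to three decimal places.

1.864 Al apfu

Na2O (M=61.979): mol = 0.02743; Na = 0.05486, O = 0.02743.
CaO (M=56.077): mol = 0.30993; Ca = 0.30993, O = 0.30993.
Al2O3 (M=101.961): mol = 0.33807; Al = 0.67614, O = 1.01421.
SiO2 (M=60.083): mol = 0.77509; Si = 0.77509, O = 1.55018.
ΣO = 2.90175; factor = 8/ΣO = 2.75696.
Al apfu = 0.67614 × 2.75696 = 1.864.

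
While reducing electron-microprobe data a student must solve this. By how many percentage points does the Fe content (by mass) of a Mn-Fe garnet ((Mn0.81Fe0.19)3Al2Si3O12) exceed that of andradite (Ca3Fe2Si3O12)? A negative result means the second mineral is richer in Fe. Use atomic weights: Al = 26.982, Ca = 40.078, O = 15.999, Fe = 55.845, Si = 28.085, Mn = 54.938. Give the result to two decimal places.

First mineral: 31.832 g Fe in 495.538 g formula = 6.42 wt% Fe.
Second mineral: 111.690 g Fe in 508.167 g formula = 21.98 wt% Fe.
6.42% − 21.98% gives a difference of -15.56 percentage points.

-15.56 percentage points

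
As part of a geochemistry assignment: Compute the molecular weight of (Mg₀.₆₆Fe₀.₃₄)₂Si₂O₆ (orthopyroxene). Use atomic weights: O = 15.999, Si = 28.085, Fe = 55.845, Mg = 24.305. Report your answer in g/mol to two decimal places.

222.22 g/mol

The formula mass is the sum 1.32*24.305 + 0.68*55.845 + 2*28.085 + 6*15.999.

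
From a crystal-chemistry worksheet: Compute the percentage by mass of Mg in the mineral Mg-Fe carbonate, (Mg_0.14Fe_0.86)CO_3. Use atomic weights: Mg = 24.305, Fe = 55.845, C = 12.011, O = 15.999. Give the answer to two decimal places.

3.05 weight percent

Formula mass = 0.14·24.305 + 0.86·55.845 + 1·12.011 + 3·15.999 = 111.437 g/mol, of which 3.403 g is Mg.
So Mg makes up 3.403/111.437 = 0.0305 of the mass, i.e. 3.05%.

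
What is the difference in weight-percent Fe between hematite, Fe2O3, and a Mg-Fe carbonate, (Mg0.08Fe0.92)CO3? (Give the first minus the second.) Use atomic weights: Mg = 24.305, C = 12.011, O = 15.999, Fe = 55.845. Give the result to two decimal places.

M(Fe2O3) = 159.687 g/mol, so wt% Fe = 111.690/159.687 × 100 = 69.94%.
M((Mg0.08Fe0.92)CO3) = 113.330 g/mol, so wt% Fe = 51.377/113.330 × 100 = 45.33%.
69.94 − 45.33 = 24.61 pp.

24.61 percentage points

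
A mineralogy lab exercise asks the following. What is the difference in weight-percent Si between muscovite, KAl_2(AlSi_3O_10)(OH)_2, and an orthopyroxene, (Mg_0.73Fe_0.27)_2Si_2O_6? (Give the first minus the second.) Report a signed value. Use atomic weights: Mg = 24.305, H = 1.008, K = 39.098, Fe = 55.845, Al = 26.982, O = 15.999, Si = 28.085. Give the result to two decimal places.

-4.64 percentage points

Si in KAl_2(AlSi_3O_10)(OH)_2: molar mass 398.303 g/mol; 3×28.085 = 84.255 g → 21.15 wt%.
Si in (Mg_0.73Fe_0.27)_2Si_2O_6: molar mass 217.806 g/mol; 2×28.085 = 56.170 g → 25.79 wt%.
Difference = 21.15 − 25.79 = -4.64 percentage points.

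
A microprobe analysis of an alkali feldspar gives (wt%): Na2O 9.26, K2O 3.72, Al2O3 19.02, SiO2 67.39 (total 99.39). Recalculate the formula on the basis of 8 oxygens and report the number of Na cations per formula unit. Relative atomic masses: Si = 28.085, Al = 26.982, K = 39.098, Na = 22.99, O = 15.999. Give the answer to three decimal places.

0.799 Na apfu

9.26 wt% Na2O ÷ 61.979 g/mol = 0.14941 mol, giving 0.29882 Na and 0.14941 O.
3.72 wt% K2O ÷ 94.195 g/mol = 0.03949 mol, giving 0.07898 K and 0.03949 O.
19.02 wt% Al2O3 ÷ 101.961 g/mol = 0.18654 mol, giving 0.37308 Al and 0.55962 O.
67.39 wt% SiO2 ÷ 60.083 g/mol = 1.12162 mol, giving 1.12162 Si and 2.24324 O.
Oxygen sums to 2.99176; scaling by 8/2.99176 = 2.67401 puts the formula on 8 O.
Na: 0.29882 × 2.67401 = 0.799 atoms per formula unit.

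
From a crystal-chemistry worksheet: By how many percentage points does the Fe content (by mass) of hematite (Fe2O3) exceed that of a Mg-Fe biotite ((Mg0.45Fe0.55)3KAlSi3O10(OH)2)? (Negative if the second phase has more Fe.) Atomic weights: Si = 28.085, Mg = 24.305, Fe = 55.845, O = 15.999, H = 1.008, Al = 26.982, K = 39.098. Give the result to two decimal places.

First mineral: 111.690 g Fe in 159.687 g formula = 69.94 wt% Fe.
Second mineral: 92.144 g Fe in 469.295 g formula = 19.63 wt% Fe.
69.94% − 19.63% gives a difference of 50.31 percentage points.

50.31 percentage points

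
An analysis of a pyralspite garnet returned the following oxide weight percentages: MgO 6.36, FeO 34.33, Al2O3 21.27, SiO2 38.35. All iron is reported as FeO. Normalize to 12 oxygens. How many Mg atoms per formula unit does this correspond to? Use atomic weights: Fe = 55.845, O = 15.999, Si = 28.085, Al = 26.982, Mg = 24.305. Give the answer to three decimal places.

0.746 Mg apfu

6.36 wt% MgO ÷ 40.304 g/mol = 0.15780 mol, giving 0.15780 Mg and 0.15780 O.
34.33 wt% FeO ÷ 71.844 g/mol = 0.47784 mol, giving 0.47784 Fe and 0.47784 O.
21.27 wt% Al2O3 ÷ 101.961 g/mol = 0.20861 mol, giving 0.41722 Al and 0.62583 O.
38.35 wt% SiO2 ÷ 60.083 g/mol = 0.63828 mol, giving 0.63828 Si and 1.27656 O.
Oxygen sums to 2.53803; scaling by 12/2.53803 = 4.72808 puts the formula on 12 O.
Mg: 0.15780 × 4.72808 = 0.746 atoms per formula unit.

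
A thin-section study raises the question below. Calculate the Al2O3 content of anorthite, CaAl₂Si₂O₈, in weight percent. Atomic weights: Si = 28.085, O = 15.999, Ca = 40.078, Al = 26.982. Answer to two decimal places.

36.65 wt%

Molar mass of CaAl₂Si₂O₈ = 1*40.078 + 2*26.982 + 2*28.085 + 8*15.999 = 278.204 g/mol.
Each formula unit contains 2 Al, equivalent to 2/2 = 1.0000 mol Al2O3.
M(Al2O3) = 2×26.982 + 3×15.999 = 101.961 g/mol.
Mass of Al2O3 per formula unit = 1.0000 × 101.961 = 101.961 g.
Al2O3 wt% = 101.961 / 278.204 × 100 = 36.65%.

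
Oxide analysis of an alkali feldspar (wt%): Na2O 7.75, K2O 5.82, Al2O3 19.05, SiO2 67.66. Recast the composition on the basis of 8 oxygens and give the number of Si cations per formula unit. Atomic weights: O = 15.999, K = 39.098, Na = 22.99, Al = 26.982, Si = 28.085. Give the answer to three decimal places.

Na2O (M=61.979): mol = 0.12504; Na = 0.25008, O = 0.12504.
K2O (M=94.195): mol = 0.06179; K = 0.12358, O = 0.06179.
Al2O3 (M=101.961): mol = 0.18684; Al = 0.37368, O = 0.56052.
SiO2 (M=60.083): mol = 1.12611; Si = 1.12611, O = 2.25222.
ΣO = 2.99957; factor = 8/ΣO = 2.66705.
Si apfu = 1.12611 × 2.66705 = 3.003.

3.003 Si apfu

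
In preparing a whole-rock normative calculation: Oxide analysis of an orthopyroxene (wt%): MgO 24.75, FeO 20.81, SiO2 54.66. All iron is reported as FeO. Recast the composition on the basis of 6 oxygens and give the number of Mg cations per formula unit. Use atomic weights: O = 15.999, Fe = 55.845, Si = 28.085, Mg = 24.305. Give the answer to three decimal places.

1.353 Mg apfu

MgO (M=40.304): mol = 0.61408; Mg = 0.61408, O = 0.61408.
FeO (M=71.844): mol = 0.28966; Fe = 0.28966, O = 0.28966.
SiO2 (M=60.083): mol = 0.90974; Si = 0.90974, O = 1.81948.
ΣO = 2.72322; factor = 6/ΣO = 2.20327.
Mg apfu = 0.61408 × 2.20327 = 1.353.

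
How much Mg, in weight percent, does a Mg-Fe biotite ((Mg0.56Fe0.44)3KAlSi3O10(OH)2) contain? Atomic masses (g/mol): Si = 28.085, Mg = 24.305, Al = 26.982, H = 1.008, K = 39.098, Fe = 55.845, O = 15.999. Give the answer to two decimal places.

8.90 weight percent

Formula mass = 1.68·24.305 + 1.32·55.845 + 1·39.098 + 1·26.982 + 3·28.085 + 12·15.999 + 2·1.008 = 458.887 g/mol, of which 40.832 g is Mg.
So Mg makes up 40.832/458.887 = 0.0890 of the mass, i.e. 8.90%.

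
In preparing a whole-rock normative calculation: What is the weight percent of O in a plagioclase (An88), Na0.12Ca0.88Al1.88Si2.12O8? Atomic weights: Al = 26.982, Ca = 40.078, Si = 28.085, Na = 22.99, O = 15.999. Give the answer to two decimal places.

Formula mass = 0.12×22.99 + 0.88×40.078 + 1.88×26.982 + 2.12×28.085 + 8×15.999 = 276.286 g/mol, of which 127.992 g is O.
So O makes up 127.992/276.286 = 0.4633 of the mass, i.e. 46.33%.

46.33 mass %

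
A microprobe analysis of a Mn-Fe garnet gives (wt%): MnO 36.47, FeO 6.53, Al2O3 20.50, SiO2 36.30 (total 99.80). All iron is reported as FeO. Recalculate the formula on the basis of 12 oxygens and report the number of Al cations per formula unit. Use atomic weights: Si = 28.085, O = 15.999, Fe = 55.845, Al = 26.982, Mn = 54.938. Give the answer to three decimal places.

1.997 Al apfu

36.47 wt% MnO ÷ 70.937 g/mol = 0.51412 mol, giving 0.51412 Mn and 0.51412 O.
6.53 wt% FeO ÷ 71.844 g/mol = 0.09089 mol, giving 0.09089 Fe and 0.09089 O.
20.50 wt% Al2O3 ÷ 101.961 g/mol = 0.20106 mol, giving 0.40212 Al and 0.60318 O.
36.30 wt% SiO2 ÷ 60.083 g/mol = 0.60416 mol, giving 0.60416 Si and 1.20832 O.
Oxygen sums to 2.41651; scaling by 12/2.41651 = 4.96584 puts the formula on 12 O.
Al: 0.40212 × 4.96584 = 1.997 atoms per formula unit.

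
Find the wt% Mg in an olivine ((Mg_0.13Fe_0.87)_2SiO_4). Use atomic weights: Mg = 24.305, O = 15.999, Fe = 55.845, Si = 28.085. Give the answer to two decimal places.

M((Mg_0.13Fe_0.87)_2SiO_4) = 195.571 g/mol.
Mg contributes 0.26 × 24.305 = 6.319 g per mole.
6.319/195.571 = 0.0323 → 3.23%.

3.23 weight percent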